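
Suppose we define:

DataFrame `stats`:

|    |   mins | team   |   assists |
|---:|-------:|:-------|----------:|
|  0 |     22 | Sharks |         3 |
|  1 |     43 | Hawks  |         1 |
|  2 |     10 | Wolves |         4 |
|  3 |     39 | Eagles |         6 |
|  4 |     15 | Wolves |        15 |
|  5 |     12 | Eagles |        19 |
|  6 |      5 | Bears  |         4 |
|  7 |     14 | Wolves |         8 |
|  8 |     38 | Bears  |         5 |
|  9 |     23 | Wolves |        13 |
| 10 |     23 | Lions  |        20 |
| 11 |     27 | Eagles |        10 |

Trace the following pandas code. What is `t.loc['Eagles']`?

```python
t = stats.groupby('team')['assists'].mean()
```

11.6666666667

group by team, mean of assists:
team
Bears      4.500000
Eagles    11.666667
Hawks      1.000000
Lions     20.000000
Sharks     3.000000
Wolves    10.000000
Name: assists, dtype: float64
So loc['Eagles'] = 11.6666666667.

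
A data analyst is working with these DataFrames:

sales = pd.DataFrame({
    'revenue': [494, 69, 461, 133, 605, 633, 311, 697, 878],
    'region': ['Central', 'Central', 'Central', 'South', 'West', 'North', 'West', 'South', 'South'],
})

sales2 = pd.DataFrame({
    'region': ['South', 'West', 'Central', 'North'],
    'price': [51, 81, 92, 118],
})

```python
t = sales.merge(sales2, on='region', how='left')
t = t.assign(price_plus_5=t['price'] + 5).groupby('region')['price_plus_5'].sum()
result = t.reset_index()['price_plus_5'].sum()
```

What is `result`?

merge on 'region' (how='left') → 9 rows:
   revenue   region  price
0      494  Central     92
1       69  Central     92
2      461  Central     92
3      133    South     51
4      605     West     81
5      633    North    118
6      311     West     81
7      697    South     51
8      878    South     51
add column price_plus_5 = t['price'] + 5:
   revenue   region  price  price_plus_5
0      494  Central     92            97
1       69  Central     92            97
2      461  Central     92            97
3      133    South     51            56
4      605     West     81            86
5      633    North    118           123
6      311     West     81            86
7      697    South     51            56
8      878    South     51            56
group by region, sum of price_plus_5:
region
Central    291
North      123
South      168
West       172
Name: price_plus_5, dtype: int64
reset_index():
    region  price_plus_5
0  Central           291
1    North           123
2    South           168
3     West           172
Then the sum of column 'price_plus_5': 754

754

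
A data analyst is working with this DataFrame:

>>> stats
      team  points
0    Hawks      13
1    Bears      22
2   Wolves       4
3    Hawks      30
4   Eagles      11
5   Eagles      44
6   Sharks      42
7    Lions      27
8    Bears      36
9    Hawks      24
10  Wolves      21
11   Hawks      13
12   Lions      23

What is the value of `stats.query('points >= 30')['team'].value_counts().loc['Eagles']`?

filter rows where points >= 30:
     team  points
3   Hawks      30
5  Eagles      44
6  Sharks      42
8   Bears      36
value_counts of team:
team
Hawks     1
Eagles    1
Sharks    1
Bears     1
Name: count, dtype: int64

1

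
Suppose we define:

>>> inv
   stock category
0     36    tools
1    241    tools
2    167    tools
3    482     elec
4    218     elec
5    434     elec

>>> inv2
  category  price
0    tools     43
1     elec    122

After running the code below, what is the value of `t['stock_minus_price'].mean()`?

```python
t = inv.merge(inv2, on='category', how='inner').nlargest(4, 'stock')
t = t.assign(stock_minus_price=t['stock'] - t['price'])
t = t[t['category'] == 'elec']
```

merge on 'category' (how='inner') → 6 rows:
   stock category  price
0     36    tools     43
1    241    tools     43
2    167    tools     43
3    482     elec    122
4    218     elec    122
5    434     elec    122
take 4 rows with largest stock:
   stock category  price
3    482     elec    122
5    434     elec    122
1    241    tools     43
4    218     elec    122
add column stock_minus_price = t['stock'] - t['price']:
   stock category  price  stock_minus_price
3    482     elec    122                360
5    434     elec    122                312
1    241    tools     43                198
4    218     elec    122                 96
filter rows where category == 'elec':
   stock category  price  stock_minus_price
3    482     elec    122                360
5    434     elec    122                312
4    218     elec    122                 96
Then the mean of column 'stock_minus_price': 256.0

256.0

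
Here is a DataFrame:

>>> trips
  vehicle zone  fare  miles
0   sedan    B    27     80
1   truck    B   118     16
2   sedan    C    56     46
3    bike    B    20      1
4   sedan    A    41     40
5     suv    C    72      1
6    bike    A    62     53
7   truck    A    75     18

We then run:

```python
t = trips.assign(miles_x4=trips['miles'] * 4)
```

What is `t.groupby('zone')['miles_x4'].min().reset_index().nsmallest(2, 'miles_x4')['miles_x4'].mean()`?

4.0

add column miles_x4 = trips['miles'] * 4:
  vehicle zone  fare  miles  miles_x4
0   sedan    B    27     80       320
1   truck    B   118     16        64
2   sedan    C    56     46       184
3    bike    B    20      1         4
4   sedan    A    41     40       160
5     suv    C    72      1         4
6    bike    A    62     53       212
7   truck    A    75     18        72
group by zone, min of miles_x4:
zone
A    72
B     4
C     4
Name: miles_x4, dtype: int64
reset_index():
  zone  miles_x4
0    A        72
1    B         4
2    C         4
take 2 rows with smallest miles_x4:
  zone  miles_x4
1    B         4
2    C         4
Finally, mean of column 'miles_x4' = 4.0.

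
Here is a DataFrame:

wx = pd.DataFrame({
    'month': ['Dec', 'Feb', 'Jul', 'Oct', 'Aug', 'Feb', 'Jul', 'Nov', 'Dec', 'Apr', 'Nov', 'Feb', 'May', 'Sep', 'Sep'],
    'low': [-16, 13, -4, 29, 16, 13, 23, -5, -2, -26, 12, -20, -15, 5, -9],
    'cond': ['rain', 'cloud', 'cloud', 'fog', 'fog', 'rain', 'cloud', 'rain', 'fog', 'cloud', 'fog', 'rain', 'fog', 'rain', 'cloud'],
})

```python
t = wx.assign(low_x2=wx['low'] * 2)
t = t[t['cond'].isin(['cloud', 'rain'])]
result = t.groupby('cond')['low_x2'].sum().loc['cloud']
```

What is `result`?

add column low_x2 = wx['low'] * 2:
   month  low   cond  low_x2
0    Dec  -16   rain     -32
1    Feb   13  cloud      26
2    Jul   -4  cloud      -8
3    Oct   29    fog      58
4    Aug   16    fog      32
5    Feb   13   rain      26
6    Jul   23  cloud      46
7    Nov   -5   rain     -10
8    Dec   -2    fog      -4
9    Apr  -26  cloud     -52
10   Nov   12    fog      24
11   Feb  -20   rain     -40
12   May  -15    fog     -30
13   Sep    5   rain      10
14   Sep   -9  cloud     -18
filter rows where cond in ['cloud', 'rain']:
   month  low   cond  low_x2
0    Dec  -16   rain     -32
1    Feb   13  cloud      26
2    Jul   -4  cloud      -8
5    Feb   13   rain      26
6    Jul   23  cloud      46
7    Nov   -5   rain     -10
9    Apr  -26  cloud     -52
11   Feb  -20   rain     -40
13   Sep    5   rain      10
14   Sep   -9  cloud     -18
group by cond, sum of low_x2:
cond
cloud    -6
rain    -46
Name: low_x2, dtype: int64
Finally, value at index 'cloud' = -6.

-6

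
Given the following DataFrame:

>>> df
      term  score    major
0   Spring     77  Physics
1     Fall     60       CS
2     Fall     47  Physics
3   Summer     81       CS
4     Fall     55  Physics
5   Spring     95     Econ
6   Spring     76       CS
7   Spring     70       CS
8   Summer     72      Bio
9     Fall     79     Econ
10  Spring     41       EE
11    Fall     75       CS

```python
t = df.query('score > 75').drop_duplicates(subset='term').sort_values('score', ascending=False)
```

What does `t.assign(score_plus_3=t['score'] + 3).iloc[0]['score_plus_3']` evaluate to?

84

filter rows where score > 75:
     term  score    major
0  Spring     77  Physics
3  Summer     81       CS
5  Spring     95     Econ
6  Spring     76       CS
9    Fall     79     Econ
drop duplicate term (keep=first):
     term  score    major
0  Spring     77  Physics
3  Summer     81       CS
9    Fall     79     Econ
sort by score descending:
     term  score    major
3  Summer     81       CS
9    Fall     79     Econ
0  Spring     77  Physics
add column score_plus_3 = t['score'] + 3:
     term  score    major  score_plus_3
3  Summer     81       CS            84
9    Fall     79     Econ            82
0  Spring     77  Physics            80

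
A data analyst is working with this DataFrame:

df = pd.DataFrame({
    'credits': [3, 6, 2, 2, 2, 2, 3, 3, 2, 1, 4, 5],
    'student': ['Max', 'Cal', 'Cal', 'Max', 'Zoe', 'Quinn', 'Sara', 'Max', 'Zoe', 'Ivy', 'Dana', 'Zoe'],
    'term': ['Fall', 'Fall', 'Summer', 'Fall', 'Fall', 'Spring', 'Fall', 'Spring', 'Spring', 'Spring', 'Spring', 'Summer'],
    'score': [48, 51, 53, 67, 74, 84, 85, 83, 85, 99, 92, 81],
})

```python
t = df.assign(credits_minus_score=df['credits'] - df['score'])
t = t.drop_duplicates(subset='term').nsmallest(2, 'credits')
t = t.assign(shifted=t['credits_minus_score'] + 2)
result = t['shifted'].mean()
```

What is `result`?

-64.5

add column credits_minus_score = df['credits'] - df['score']:
    credits student    term  score  credits_minus_score
0         3     Max    Fall     48                  -45
1         6     Cal    Fall     51                  -45
2         2     Cal  Summer     53                  -51
3         2     Max    Fall     67                  -65
4         2     Zoe    Fall     74                  -72
5         2   Quinn  Spring     84                  -82
6         3    Sara    Fall     85                  -82
7         3     Max  Spring     83                  -80
8         2     Zoe  Spring     85                  -83
9         1     Ivy  Spring     99                  -98
10        4    Dana  Spring     92                  -88
11        5     Zoe  Summer     81                  -76
drop duplicate term (keep=first):
   credits student    term  score  credits_minus_score
0        3     Max    Fall     48                  -45
2        2     Cal  Summer     53                  -51
5        2   Quinn  Spring     84                  -82
take 2 rows with smallest credits:
   credits student    term  score  credits_minus_score
2        2     Cal  Summer     53                  -51
5        2   Quinn  Spring     84                  -82
add column shifted = t['credits_minus_score'] + 2:
   credits student    term  score  credits_minus_score  shifted
2        2     Cal  Summer     53                  -51      -49
5        2   Quinn  Spring     84                  -82      -80
mean of column 'shifted' → -64.5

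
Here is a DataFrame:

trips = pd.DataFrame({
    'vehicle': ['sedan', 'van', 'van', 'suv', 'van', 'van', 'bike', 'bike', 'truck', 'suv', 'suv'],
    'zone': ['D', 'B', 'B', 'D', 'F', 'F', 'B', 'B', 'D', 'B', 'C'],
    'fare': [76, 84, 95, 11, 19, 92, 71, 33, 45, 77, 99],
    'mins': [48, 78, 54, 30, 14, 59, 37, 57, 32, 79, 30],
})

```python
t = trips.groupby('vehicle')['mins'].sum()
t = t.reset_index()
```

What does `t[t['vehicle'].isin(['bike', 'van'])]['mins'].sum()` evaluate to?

299

group by vehicle, sum of mins:
vehicle
bike      94
sedan     48
suv      139
truck     32
van      205
Name: mins, dtype: int64
reset_index():
  vehicle  mins
0    bike    94
1   sedan    48
2     suv   139
3   truck    32
4     van   205
filter rows where vehicle in ['bike', 'van']:
  vehicle  mins
0    bike    94
4     van   205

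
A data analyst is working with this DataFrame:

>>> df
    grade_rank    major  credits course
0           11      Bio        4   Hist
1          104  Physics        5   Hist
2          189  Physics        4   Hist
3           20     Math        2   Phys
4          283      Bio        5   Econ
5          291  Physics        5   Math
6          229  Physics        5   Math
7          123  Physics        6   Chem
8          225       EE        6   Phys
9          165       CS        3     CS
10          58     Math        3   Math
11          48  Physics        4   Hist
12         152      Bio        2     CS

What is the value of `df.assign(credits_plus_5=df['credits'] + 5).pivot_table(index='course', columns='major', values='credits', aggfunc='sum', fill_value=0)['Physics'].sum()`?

29

add column credits_plus_5 = df['credits'] + 5:
    grade_rank    major  credits course  credits_plus_5
0           11      Bio        4   Hist               9
1          104  Physics        5   Hist              10
2          189  Physics        4   Hist               9
3           20     Math        2   Phys               7
4          283      Bio        5   Econ              10
5          291  Physics        5   Math              10
6          229  Physics        5   Math              10
7          123  Physics        6   Chem              11
8          225       EE        6   Phys              11
9          165       CS        3     CS               8
10          58     Math        3   Math               8
11          48  Physics        4   Hist               9
12         152      Bio        2     CS               7
pivot: rows=course, cols=major, sum(credits):
major   Bio  CS  EE  Math  Physics
course                            
CS        2   3   0     0        0
Chem      0   0   0     0        6
Econ      5   0   0     0        0
Hist      4   0   0     0       13
Math      0   0   0     3       10
Phys      0   0   6     2        0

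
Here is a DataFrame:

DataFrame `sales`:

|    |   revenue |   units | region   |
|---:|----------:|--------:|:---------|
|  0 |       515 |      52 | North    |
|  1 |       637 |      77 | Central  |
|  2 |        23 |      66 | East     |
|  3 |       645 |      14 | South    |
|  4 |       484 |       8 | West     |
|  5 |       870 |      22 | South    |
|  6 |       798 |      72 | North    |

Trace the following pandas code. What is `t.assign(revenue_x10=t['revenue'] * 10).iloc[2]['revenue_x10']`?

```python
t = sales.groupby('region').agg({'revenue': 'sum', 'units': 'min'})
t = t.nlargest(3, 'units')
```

13130

group by region: sum(revenue), min(units):
         revenue  units
region                 
Central      637     77
East          23     66
North       1313     52
South       1515     14
West         484      8
take 3 rows with largest units:
         revenue  units
region                 
Central      637     77
East          23     66
North       1313     52
add column revenue_x10 = t['revenue'] * 10:
         revenue  units  revenue_x10
region                              
Central      637     77         6370
East          23     66          230
North       1313     52        13130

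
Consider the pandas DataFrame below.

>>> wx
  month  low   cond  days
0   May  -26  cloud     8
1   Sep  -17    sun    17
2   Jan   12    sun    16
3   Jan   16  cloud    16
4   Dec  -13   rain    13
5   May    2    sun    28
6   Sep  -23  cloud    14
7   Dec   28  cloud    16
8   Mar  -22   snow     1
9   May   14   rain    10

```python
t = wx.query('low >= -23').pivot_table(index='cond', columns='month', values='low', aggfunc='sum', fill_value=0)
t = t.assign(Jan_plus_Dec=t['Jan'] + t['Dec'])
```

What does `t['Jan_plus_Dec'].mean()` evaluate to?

filter rows where low >= -23:
  month  low   cond  days
1   Sep  -17    sun    17
2   Jan   12    sun    16
3   Jan   16  cloud    16
4   Dec  -13   rain    13
5   May    2    sun    28
6   Sep  -23  cloud    14
7   Dec   28  cloud    16
8   Mar  -22   snow     1
9   May   14   rain    10
pivot: rows=cond, cols=month, sum(low):
month  Dec  Jan  Mar  May  Sep
cond                          
cloud   28   16    0    0  -23
rain   -13    0    0   14    0
snow     0    0  -22    0    0
sun      0   12    0    2  -17
add column Jan_plus_Dec = t['Jan'] + t['Dec']:
month  Dec  Jan  Mar  May  Sep  Jan_plus_Dec
cond                                        
cloud   28   16    0    0  -23            44
rain   -13    0    0   14    0           -13
snow     0    0  -22    0    0             0
sun      0   12    0    2  -17            12
The mean of column 'Jan_plus_Dec' is 10.75.

10.75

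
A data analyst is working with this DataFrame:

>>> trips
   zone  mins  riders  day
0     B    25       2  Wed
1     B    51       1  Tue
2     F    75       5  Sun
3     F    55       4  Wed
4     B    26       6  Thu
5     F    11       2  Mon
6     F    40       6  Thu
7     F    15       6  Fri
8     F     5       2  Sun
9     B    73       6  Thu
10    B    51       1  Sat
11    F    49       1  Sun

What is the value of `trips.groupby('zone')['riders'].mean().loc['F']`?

group by zone, mean of riders:
zone
B    3.200000
F    3.714286
Name: riders, dtype: float64
Finally, value at index 'F' = 3.71428571429.

3.71428571429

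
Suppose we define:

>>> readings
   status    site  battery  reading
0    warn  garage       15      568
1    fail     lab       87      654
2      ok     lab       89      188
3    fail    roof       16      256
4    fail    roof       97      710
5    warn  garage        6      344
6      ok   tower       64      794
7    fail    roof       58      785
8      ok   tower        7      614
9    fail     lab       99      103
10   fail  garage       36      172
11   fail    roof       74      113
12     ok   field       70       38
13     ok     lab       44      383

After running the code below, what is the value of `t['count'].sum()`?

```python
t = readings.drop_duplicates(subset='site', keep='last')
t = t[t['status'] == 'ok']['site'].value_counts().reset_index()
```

drop duplicate site (keep=last):
   status    site  battery  reading
8      ok   tower        7      614
10   fail  garage       36      172
11   fail    roof       74      113
12     ok   field       70       38
13     ok     lab       44      383
filter rows where status == 'ok':
   status   site  battery  reading
8      ok  tower        7      614
12     ok  field       70       38
13     ok    lab       44      383
value_counts of site:
site
tower    1
field    1
lab      1
Name: count, dtype: int64
reset_index():
    site  count
0  tower      1
1  field      1
2    lab      1
Then the sum of column 'count': 3

3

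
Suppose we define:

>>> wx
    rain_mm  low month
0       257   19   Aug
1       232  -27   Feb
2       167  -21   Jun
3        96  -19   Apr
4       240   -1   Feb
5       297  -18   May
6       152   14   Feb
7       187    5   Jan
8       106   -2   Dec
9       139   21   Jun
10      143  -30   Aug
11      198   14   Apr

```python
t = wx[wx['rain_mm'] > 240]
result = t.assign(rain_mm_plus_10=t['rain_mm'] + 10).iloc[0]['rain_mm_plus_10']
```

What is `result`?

filter rows where rain_mm > 240:
   rain_mm  low month
0      257   19   Aug
5      297  -18   May
add column rain_mm_plus_10 = t['rain_mm'] + 10:
   rain_mm  low month  rain_mm_plus_10
0      257   19   Aug              267
5      297  -18   May              307
So iloc[0]['rain_mm_plus_10'] = 267.

267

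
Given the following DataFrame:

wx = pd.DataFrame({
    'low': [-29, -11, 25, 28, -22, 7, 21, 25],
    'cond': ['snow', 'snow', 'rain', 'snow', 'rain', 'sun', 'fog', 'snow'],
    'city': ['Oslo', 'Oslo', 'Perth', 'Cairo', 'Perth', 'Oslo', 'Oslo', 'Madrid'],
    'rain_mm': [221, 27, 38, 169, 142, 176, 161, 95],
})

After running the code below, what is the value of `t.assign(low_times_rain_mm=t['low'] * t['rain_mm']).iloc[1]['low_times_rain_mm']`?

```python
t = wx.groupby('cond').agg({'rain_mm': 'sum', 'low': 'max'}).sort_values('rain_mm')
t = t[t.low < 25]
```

group by cond: sum(rain_mm), max(low):
      rain_mm  low
cond              
fog       161   21
rain      180   25
snow      512   28
sun       176    7
sort by rain_mm:
      rain_mm  low
cond              
fog       161   21
sun       176    7
rain      180   25
snow      512   28
filter rows where low < 25:
      rain_mm  low
cond              
fog       161   21
sun       176    7
add column low_times_rain_mm = t['low'] * t['rain_mm']:
      rain_mm  low  low_times_rain_mm
cond                                 
fog       161   21               3381
sun       176    7               1232
Finally, value at position 1, column 'low_times_rain_mm' = 1232.

1232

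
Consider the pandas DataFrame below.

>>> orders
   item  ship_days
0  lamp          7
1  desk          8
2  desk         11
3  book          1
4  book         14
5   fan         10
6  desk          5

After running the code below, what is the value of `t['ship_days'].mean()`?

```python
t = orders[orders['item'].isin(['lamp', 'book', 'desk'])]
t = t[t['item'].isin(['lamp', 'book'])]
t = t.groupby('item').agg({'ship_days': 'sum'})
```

11.0

filter rows where item in ['lamp', 'book', 'desk']:
   item  ship_days
0  lamp          7
1  desk          8
2  desk         11
3  book          1
4  book         14
6  desk          5
filter rows where item in ['lamp', 'book']:
   item  ship_days
0  lamp          7
3  book          1
4  book         14
group by item, sum of ship_days:
      ship_days
item           
book         15
lamp          7
mean of column 'ship_days' → 11.0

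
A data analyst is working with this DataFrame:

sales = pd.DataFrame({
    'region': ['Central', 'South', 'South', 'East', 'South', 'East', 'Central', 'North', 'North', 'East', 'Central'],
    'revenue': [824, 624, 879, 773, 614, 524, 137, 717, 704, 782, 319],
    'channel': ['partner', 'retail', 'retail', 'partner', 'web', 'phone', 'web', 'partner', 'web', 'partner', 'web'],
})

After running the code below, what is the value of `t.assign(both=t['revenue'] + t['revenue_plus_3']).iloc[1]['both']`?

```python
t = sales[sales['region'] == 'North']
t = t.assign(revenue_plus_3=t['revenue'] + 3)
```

filter rows where region == 'North':
  region  revenue  channel
7  North      717  partner
8  North      704      web
add column revenue_plus_3 = t['revenue'] + 3:
  region  revenue  channel  revenue_plus_3
7  North      717  partner             720
8  North      704      web             707
add column both = t['revenue'] + t['revenue_plus_3']:
  region  revenue  channel  revenue_plus_3  both
7  North      717  partner             720  1437
8  North      704      web             707  1411
So iloc[1]['both'] = 1411.

1411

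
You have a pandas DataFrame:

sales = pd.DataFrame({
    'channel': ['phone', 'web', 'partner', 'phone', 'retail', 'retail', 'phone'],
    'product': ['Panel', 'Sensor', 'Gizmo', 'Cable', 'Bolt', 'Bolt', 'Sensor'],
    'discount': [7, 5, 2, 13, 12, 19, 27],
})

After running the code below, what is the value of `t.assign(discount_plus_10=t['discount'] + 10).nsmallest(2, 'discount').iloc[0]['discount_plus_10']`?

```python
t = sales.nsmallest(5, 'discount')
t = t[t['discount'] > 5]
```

17

take 5 rows with smallest discount:
   channel product  discount
2  partner   Gizmo         2
1      web  Sensor         5
0    phone   Panel         7
4   retail    Bolt        12
3    phone   Cable        13
filter rows where discount > 5:
  channel product  discount
0   phone   Panel         7
4  retail    Bolt        12
3   phone   Cable        13
add column discount_plus_10 = t['discount'] + 10:
  channel product  discount  discount_plus_10
0   phone   Panel         7                17
4  retail    Bolt        12                22
3   phone   Cable        13                23
take 2 rows with smallest discount:
  channel product  discount  discount_plus_10
0   phone   Panel         7                17
4  retail    Bolt        12                22
Then the value at position 0, column 'discount_plus_10': 17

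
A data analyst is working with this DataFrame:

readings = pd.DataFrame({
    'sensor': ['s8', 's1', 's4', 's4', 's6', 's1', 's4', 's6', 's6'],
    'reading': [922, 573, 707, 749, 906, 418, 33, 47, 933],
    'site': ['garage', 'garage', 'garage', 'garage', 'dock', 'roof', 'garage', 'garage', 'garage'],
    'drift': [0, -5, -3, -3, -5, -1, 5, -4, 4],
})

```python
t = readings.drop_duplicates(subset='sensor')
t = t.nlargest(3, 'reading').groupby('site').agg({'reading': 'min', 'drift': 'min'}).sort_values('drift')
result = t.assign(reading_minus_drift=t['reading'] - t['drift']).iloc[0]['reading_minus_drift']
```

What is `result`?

911

drop duplicate sensor (keep=first):
  sensor  reading    site  drift
0     s8      922  garage      0
1     s1      573  garage     -5
2     s4      707  garage     -3
4     s6      906    dock     -5
take 3 rows with largest reading:
  sensor  reading    site  drift
0     s8      922  garage      0
4     s6      906    dock     -5
2     s4      707  garage     -3
group by site: min(reading), min(drift):
        reading  drift
site                  
dock        906     -5
garage      707     -3
sort by drift:
        reading  drift
site                  
dock        906     -5
garage      707     -3
add column reading_minus_drift = t['reading'] - t['drift']:
        reading  drift  reading_minus_drift
site                                       
dock        906     -5                  911
garage      707     -3                  710
Taking the value at position 0, column 'reading_minus_drift' gives 911.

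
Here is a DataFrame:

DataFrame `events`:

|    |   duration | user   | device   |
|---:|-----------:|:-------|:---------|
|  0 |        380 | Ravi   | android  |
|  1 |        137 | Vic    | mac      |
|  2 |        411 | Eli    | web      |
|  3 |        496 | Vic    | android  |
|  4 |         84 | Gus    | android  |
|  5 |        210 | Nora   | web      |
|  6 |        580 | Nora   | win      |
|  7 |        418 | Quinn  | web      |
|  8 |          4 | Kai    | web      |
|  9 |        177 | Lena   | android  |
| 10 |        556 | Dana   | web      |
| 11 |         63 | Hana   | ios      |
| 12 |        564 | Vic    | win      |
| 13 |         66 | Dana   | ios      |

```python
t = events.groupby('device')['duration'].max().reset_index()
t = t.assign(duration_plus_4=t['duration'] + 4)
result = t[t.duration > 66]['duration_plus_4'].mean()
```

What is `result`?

446.25

group by device, max of duration:
device
android    496
ios         66
mac        137
web        556
win        580
Name: duration, dtype: int64
reset_index():
    device  duration
0  android       496
1      ios        66
2      mac       137
3      web       556
4      win       580
add column duration_plus_4 = t['duration'] + 4:
    device  duration  duration_plus_4
0  android       496              500
1      ios        66               70
2      mac       137              141
3      web       556              560
4      win       580              584
filter rows where duration > 66:
    device  duration  duration_plus_4
0  android       496              500
2      mac       137              141
3      web       556              560
4      win       580              584
Then the mean of column 'duration_plus_4': 446.25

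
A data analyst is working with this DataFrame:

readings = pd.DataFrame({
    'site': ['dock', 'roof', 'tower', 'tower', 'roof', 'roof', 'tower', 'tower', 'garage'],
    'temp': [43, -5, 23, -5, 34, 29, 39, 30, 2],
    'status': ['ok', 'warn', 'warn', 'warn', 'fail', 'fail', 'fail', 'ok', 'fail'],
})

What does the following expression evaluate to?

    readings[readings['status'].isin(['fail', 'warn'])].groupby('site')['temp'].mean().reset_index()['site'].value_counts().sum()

filter rows where status in ['fail', 'warn']:
     site  temp status
1    roof    -5   warn
2   tower    23   warn
3   tower    -5   warn
4    roof    34   fail
5    roof    29   fail
6   tower    39   fail
8  garage     2   fail
group by site, mean of temp:
site
garage     2.000000
roof      19.333333
tower     19.000000
Name: temp, dtype: float64
reset_index():
     site       temp
0  garage   2.000000
1    roof  19.333333
2   tower  19.000000
value_counts of site:
site
garage    1
roof      1
tower     1
Name: count, dtype: int64
sum of the resulting series → 3

3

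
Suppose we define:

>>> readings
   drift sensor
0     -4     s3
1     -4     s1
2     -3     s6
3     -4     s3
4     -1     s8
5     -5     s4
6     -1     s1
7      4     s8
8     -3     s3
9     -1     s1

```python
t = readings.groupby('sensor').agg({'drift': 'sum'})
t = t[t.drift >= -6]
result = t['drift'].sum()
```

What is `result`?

group by sensor, sum of drift:
        drift
sensor       
s1         -6
s3        -11
s4         -5
s6         -3
s8          3
filter rows where drift >= -6:
        drift
sensor       
s1         -6
s4         -5
s6         -3
s8          3

-11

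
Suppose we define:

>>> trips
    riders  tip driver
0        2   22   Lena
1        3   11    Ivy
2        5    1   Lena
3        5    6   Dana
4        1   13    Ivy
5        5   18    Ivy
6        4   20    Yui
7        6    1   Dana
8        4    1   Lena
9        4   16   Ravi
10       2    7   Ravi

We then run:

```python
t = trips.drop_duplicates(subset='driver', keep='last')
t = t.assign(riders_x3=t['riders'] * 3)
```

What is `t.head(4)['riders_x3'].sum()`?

57

drop duplicate driver (keep=last):
    riders  tip driver
5        5   18    Ivy
6        4   20    Yui
7        6    1   Dana
8        4    1   Lena
10       2    7   Ravi
add column riders_x3 = t['riders'] * 3:
    riders  tip driver  riders_x3
5        5   18    Ivy         15
6        4   20    Yui         12
7        6    1   Dana         18
8        4    1   Lena         12
10       2    7   Ravi          6
take first 4 rows:
   riders  tip driver  riders_x3
5       5   18    Ivy         15
6       4   20    Yui         12
7       6    1   Dana         18
8       4    1   Lena         12
sum of column 'riders_x3' → 57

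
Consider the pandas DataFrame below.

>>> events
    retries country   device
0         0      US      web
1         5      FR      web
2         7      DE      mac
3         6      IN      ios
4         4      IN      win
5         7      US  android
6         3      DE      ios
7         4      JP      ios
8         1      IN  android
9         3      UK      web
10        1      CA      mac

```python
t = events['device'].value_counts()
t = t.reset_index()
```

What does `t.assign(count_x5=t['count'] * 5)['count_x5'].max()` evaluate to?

value_counts of device:
device
web        3
ios        3
mac        2
android    2
win        1
Name: count, dtype: int64
reset_index():
    device  count
0      web      3
1      ios      3
2      mac      2
3  android      2
4      win      1
add column count_x5 = t['count'] * 5:
    device  count  count_x5
0      web      3        15
1      ios      3        15
2      mac      2        10
3  android      2        10
4      win      1         5
Finally, max of column 'count_x5' = 15.

15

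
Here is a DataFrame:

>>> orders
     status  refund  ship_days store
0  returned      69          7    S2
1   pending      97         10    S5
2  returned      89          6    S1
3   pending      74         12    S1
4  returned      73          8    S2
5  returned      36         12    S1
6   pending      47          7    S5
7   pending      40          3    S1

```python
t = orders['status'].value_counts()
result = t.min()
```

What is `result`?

4

value_counts of status:
status
returned    4
pending     4
Name: count, dtype: int64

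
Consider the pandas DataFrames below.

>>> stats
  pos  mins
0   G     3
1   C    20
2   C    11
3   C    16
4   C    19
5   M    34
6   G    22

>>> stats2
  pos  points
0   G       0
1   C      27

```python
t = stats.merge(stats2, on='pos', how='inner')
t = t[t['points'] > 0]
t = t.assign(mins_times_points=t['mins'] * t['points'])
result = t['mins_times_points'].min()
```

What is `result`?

merge on 'pos' (how='inner') → 6 rows:
  pos  mins  points
0   G     3       0
1   C    20      27
2   C    11      27
3   C    16      27
4   C    19      27
5   G    22       0
filter rows where points > 0:
  pos  mins  points
1   C    20      27
2   C    11      27
3   C    16      27
4   C    19      27
add column mins_times_points = t['mins'] * t['points']:
  pos  mins  points  mins_times_points
1   C    20      27                540
2   C    11      27                297
3   C    16      27                432
4   C    19      27                513
Taking the min of column 'mins_times_points' gives 297.

297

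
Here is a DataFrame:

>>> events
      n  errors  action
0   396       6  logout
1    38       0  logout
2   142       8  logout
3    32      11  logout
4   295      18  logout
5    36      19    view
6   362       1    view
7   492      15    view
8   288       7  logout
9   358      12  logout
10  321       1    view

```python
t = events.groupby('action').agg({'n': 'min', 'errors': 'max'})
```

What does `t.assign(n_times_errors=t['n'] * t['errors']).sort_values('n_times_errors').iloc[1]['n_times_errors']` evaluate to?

group by action: min(n), max(errors):
         n  errors
action            
logout  32      18
view    36      19
add column n_times_errors = t['n'] * t['errors']:
         n  errors  n_times_errors
action                            
logout  32      18             576
view    36      19             684
sort by n_times_errors:
         n  errors  n_times_errors
action                            
logout  32      18             576
view    36      19             684
Taking the value at position 1, column 'n_times_errors' gives 684.

684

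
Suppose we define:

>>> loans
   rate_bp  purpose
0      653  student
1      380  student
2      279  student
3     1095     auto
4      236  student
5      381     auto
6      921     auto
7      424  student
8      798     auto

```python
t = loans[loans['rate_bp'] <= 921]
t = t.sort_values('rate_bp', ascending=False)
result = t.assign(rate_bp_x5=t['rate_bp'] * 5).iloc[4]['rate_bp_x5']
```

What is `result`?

1905

filter rows where rate_bp <= 921:
   rate_bp  purpose
0      653  student
1      380  student
2      279  student
4      236  student
5      381     auto
6      921     auto
7      424  student
8      798     auto
sort by rate_bp descending:
   rate_bp  purpose
6      921     auto
8      798     auto
0      653  student
7      424  student
5      381     auto
1      380  student
2      279  student
4      236  student
add column rate_bp_x5 = t['rate_bp'] * 5:
   rate_bp  purpose  rate_bp_x5
6      921     auto        4605
8      798     auto        3990
0      653  student        3265
7      424  student        2120
5      381     auto        1905
1      380  student        1900
2      279  student        1395
4      236  student        1180
So iloc[4]['rate_bp_x5'] = 1905.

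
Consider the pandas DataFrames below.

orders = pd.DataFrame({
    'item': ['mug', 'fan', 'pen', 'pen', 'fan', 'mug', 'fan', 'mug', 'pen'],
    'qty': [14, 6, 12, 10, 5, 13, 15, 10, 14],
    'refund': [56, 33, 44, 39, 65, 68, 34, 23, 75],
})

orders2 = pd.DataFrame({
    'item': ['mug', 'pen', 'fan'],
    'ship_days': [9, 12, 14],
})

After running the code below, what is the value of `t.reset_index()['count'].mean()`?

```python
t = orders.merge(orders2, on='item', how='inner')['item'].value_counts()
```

3.0

merge on 'item' (how='inner') → 9 rows:
  item  qty  refund  ship_days
0  mug   14      56          9
1  fan    6      33         14
2  pen   12      44         12
3  pen   10      39         12
4  fan    5      65         14
5  mug   13      68          9
6  fan   15      34         14
7  mug   10      23          9
8  pen   14      75         12
value_counts of item:
item
mug    3
fan    3
pen    3
Name: count, dtype: int64
reset_index():
  item  count
0  mug      3
1  fan      3
2  pen      3
Finally, mean of column 'count' = 3.0.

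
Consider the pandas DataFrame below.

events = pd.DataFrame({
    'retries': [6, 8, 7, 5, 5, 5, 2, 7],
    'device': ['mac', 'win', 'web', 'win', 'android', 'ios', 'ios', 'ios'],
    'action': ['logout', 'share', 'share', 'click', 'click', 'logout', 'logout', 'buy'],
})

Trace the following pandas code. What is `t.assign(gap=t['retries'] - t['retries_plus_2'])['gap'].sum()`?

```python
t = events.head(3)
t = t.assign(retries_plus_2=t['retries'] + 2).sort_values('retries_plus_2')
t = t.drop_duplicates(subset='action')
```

take first 3 rows:
   retries device  action
0        6    mac  logout
1        8    win   share
2        7    web   share
add column retries_plus_2 = t['retries'] + 2:
   retries device  action  retries_plus_2
0        6    mac  logout               8
1        8    win   share              10
2        7    web   share               9
sort by retries_plus_2:
   retries device  action  retries_plus_2
0        6    mac  logout               8
2        7    web   share               9
1        8    win   share              10
drop duplicate action (keep=first):
   retries device  action  retries_plus_2
0        6    mac  logout               8
2        7    web   share               9
add column gap = t['retries'] - t['retries_plus_2']:
   retries device  action  retries_plus_2  gap
0        6    mac  logout               8   -2
2        7    web   share               9   -2

-4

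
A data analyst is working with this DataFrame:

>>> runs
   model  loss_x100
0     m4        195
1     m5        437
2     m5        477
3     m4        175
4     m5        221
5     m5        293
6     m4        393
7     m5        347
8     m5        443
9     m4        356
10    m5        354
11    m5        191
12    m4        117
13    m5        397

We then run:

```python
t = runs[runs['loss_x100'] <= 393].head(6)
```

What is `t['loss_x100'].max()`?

393

filter rows where loss_x100 <= 393:
   model  loss_x100
0     m4        195
3     m4        175
4     m5        221
5     m5        293
6     m4        393
7     m5        347
9     m4        356
10    m5        354
11    m5        191
12    m4        117
take first 6 rows:
  model  loss_x100
0    m4        195
3    m4        175
4    m5        221
5    m5        293
6    m4        393
7    m5        347
Taking the max of column 'loss_x100' gives 393.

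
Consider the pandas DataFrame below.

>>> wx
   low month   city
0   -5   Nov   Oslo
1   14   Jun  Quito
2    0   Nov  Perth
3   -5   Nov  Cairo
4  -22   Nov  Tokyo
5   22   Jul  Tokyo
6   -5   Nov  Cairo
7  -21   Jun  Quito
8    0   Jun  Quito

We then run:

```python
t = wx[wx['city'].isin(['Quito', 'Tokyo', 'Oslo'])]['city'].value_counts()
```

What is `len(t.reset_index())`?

filter rows where city in ['Quito', 'Tokyo', 'Oslo']:
   low month   city
0   -5   Nov   Oslo
1   14   Jun  Quito
4  -22   Nov  Tokyo
5   22   Jul  Tokyo
7  -21   Jun  Quito
8    0   Jun  Quito
value_counts of city:
city
Quito    3
Tokyo    2
Oslo     1
Name: count, dtype: int64
reset_index():
    city  count
0  Quito      3
1  Tokyo      2
2   Oslo      1
Hence 3.

3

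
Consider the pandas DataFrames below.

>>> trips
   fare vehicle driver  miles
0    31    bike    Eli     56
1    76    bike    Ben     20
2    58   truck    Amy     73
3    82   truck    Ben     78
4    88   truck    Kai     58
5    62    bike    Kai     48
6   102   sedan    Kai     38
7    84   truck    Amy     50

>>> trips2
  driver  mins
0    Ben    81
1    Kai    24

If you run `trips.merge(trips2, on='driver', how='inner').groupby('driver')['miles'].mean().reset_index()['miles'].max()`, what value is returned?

merge on 'driver' (how='inner') → 5 rows:
   fare vehicle driver  miles  mins
0    76    bike    Ben     20    81
1    82   truck    Ben     78    81
2    88   truck    Kai     58    24
3    62    bike    Kai     48    24
4   102   sedan    Kai     38    24
group by driver, mean of miles:
driver
Ben    49.0
Kai    48.0
Name: miles, dtype: float64
reset_index():
  driver  miles
0    Ben   49.0
1    Kai   48.0
Hence 49.0.

49.0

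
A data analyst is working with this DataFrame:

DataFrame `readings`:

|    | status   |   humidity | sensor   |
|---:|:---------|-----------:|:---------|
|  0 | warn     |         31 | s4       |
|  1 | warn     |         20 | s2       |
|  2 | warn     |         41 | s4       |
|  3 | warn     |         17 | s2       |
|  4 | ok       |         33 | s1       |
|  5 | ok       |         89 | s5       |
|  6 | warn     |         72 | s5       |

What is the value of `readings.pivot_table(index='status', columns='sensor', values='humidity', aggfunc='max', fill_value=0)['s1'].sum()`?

pivot: rows=status, cols=sensor, max(humidity):
sensor  s1  s2  s4  s5
status                
ok      33   0   0  89
warn     0  20  41  72

33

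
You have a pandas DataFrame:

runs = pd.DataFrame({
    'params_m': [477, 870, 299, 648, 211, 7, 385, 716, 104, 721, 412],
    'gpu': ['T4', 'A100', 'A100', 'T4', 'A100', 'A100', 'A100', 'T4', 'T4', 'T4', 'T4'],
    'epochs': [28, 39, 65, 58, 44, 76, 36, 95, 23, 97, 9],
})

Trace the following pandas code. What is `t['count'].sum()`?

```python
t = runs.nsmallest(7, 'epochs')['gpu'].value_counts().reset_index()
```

7

take 7 rows with smallest epochs:
    params_m   gpu  epochs
10       412    T4       9
8        104    T4      23
0        477    T4      28
6        385  A100      36
1        870  A100      39
4        211  A100      44
3        648    T4      58
value_counts of gpu:
gpu
T4      4
A100    3
Name: count, dtype: int64
reset_index():
    gpu  count
0    T4      4
1  A100      3
Hence 7.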